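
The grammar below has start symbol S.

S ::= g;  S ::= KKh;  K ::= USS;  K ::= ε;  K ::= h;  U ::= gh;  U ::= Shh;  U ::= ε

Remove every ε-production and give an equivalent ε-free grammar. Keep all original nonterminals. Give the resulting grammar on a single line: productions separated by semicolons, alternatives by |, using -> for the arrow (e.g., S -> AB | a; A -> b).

Nullable set: {K, U}.
S -> KKh: K, K nullable, giving KKh | Kh | h.
Drop K -> ε.
K -> USS: U nullable, giving SS | USS.
Drop U -> ε.
Unchanged (no nullable symbols): S -> g; K -> h; U -> Shh; U -> gh.

S -> g | h | Kh | KKh; K -> h | SS | USS; U -> gh | Shh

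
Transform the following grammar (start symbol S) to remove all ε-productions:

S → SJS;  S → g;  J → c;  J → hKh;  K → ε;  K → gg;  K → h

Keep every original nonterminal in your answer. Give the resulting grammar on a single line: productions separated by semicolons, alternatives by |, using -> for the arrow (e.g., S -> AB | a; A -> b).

Nullable set: {K}.
J -> hKh: K nullable, giving hKh | hh.
Drop K -> ε.
Unchanged (no nullable symbols): S -> SJS; S -> g; J -> c; K -> gg; K -> h.

S -> g | SJS; J -> c | hh | hKh; K -> h | gg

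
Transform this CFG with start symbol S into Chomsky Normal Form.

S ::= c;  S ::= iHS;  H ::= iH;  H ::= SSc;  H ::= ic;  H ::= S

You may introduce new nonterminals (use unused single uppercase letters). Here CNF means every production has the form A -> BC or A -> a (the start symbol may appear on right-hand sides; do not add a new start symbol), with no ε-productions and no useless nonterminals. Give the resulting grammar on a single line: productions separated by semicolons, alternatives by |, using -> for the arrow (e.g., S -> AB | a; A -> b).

No ε-productions.
After unit-elimination: S -> c | iHS; H -> c | iH | ic | SSc | iHS.
TERM: introduce A -> c, B -> i and substitute in every rule of length ≥2.
BIN: H -> BHS becomes H -> BC, C -> HS; H -> SSA becomes H -> SD, D -> SA; S -> BHS becomes S -> BE, E -> HS.

S -> c | BE; A -> c; B -> i; C -> HS; D -> SA; E -> HS; H -> c | BA | BC | BH | SD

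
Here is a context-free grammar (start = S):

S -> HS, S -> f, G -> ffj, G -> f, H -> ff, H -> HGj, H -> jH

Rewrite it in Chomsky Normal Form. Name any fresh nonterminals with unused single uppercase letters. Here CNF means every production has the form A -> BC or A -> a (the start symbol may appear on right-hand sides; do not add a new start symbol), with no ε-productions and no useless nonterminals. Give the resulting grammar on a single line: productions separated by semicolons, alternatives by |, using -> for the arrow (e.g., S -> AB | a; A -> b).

No ε-productions.
No unit productions to eliminate.
TERM: introduce A -> f, B -> j and substitute in every rule of length ≥2.
BIN: G -> AAB becomes G -> AC, C -> AB; H -> HGB becomes H -> HD, D -> GB.

S -> f | HS; A -> f; B -> j; C -> AB; D -> GB; G -> f | AC; H -> AA | BH | HD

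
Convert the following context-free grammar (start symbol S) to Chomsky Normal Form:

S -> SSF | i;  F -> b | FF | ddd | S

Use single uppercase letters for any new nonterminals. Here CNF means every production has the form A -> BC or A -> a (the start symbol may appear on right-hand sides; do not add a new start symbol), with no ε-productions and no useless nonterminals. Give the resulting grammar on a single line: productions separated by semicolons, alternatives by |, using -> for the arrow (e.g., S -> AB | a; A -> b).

No ε-productions.
After unit-elimination: S -> i | SSF; F -> b | i | FF | SSF | ddd.
TERM: introduce A -> d and substitute in every rule of length ≥2.
BIN: F -> AAA becomes F -> AB, B -> AA; F -> SSF becomes F -> SC, C -> SF; S -> SSF becomes S -> SD, D -> SF.

S -> i | SD; A -> d; B -> AA; C -> SF; D -> SF; F -> b | i | AB | FF | SC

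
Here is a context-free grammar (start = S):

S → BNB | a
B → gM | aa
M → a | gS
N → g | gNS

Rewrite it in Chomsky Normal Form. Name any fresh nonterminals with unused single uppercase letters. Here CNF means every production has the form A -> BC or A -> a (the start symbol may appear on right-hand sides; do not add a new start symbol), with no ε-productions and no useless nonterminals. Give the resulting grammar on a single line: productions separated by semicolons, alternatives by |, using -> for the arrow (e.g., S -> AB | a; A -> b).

S -> a | BE; A -> a; B -> AA | CM; C -> g; D -> NS; E -> NB; M -> a | CS; N -> g | CD

No ε-productions.
No unit productions to eliminate.
TERM: introduce A -> a, C -> g and substitute in every rule of length ≥2.
BIN: N -> CNS becomes N -> CD, D -> NS; S -> BNB becomes S -> BE, E -> NB.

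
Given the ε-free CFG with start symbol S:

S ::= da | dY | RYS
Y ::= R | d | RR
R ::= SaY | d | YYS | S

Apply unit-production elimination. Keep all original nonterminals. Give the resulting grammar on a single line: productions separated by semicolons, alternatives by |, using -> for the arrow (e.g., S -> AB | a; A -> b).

Unit productions: R->S, Y->R.
Unit pairs (A ⇒* B via units): (R,S), (Y,R), (Y,S).
S: inherits non-unit rules of {S} → RYS | dY | da.
R: inherits non-unit rules of {R, S} → RYS | SaY | YYS | d | dY | da.
Y: inherits non-unit rules of {R, S, Y} → RR | RYS | SaY | YYS | d | dY | da.

S -> dY | da | RYS; R -> d | dY | da | RYS | SaY | YYS; Y -> d | RR | dY | da | RYS | SaY | YYS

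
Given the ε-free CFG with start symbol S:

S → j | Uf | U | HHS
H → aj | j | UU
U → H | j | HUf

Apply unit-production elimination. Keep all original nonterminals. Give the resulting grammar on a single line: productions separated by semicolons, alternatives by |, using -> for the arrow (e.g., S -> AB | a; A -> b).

S -> j | UU | Uf | aj | HHS | HUf; H -> j | UU | aj; U -> j | UU | aj | HUf

Unit productions: S->U, U->H.
Unit pairs (A ⇒* B via units): (S,H), (S,U), (U,H).
S: inherits non-unit rules of {H, S, U} → HHS | HUf | UU | Uf | aj | j.
H: inherits non-unit rules of {H} → UU | aj | j.
U: inherits non-unit rules of {H, U} → HUf | UU | aj | j.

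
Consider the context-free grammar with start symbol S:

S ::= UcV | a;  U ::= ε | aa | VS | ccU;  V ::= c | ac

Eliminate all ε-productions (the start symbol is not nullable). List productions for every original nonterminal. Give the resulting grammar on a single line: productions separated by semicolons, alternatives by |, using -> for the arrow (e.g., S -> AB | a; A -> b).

Nullable set: {U}.
S -> UcV: U nullable, giving UcV | cV.
Drop U -> ε.
U -> ccU: U nullable, giving cc | ccU.
Unchanged (no nullable symbols): S -> a; U -> VS; U -> aa; V -> ac; V -> c.

S -> a | cV | UcV; U -> VS | aa | cc | ccU; V -> c | ac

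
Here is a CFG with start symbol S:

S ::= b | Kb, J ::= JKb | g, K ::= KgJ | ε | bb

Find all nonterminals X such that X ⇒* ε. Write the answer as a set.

Directly nullable (have an ε-rule): {K}.
Not nullable: J, S — each has a terminal in every rule's right-hand side or depends on a non-nullable symbol.

{K}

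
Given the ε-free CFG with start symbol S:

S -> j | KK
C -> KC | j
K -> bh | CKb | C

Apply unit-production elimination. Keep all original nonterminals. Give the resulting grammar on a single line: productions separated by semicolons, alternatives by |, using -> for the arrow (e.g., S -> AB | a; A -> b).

S -> j | KK; C -> j | KC; K -> j | KC | bh | CKb

Unit productions: K->C.
Unit pairs (A ⇒* B via units): (K,C).
S: inherits non-unit rules of {S} → KK | j.
C: inherits non-unit rules of {C} → KC | j.
K: inherits non-unit rules of {C, K} → CKb | KC | bh | j.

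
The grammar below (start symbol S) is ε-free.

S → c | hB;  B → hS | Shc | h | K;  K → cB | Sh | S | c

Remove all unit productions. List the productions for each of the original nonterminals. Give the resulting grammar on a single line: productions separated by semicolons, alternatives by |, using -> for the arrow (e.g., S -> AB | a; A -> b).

S -> c | hB; B -> c | h | Sh | cB | hB | hS | Shc; K -> c | Sh | cB | hB

Unit productions: B->K, K->S.
Unit pairs (A ⇒* B via units): (B,K), (B,S), (K,S).
S: inherits non-unit rules of {S} → c | hB.
B: inherits non-unit rules of {B, K, S} → Sh | Shc | c | cB | h | hB | hS.
K: inherits non-unit rules of {K, S} → Sh | c | cB | hB.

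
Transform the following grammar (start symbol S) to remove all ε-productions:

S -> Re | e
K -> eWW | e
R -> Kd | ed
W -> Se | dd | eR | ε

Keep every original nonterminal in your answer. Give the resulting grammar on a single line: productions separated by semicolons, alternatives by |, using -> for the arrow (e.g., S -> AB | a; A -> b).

Nullable set: {W}.
K -> eWW: W, W nullable, giving e | eW | eWW.
Drop W -> ε.
Unchanged (no nullable symbols): S -> Re; S -> e; K -> e; R -> Kd; R -> ed; W -> Se; W -> dd; W -> eR.

S -> e | Re; K -> e | eW | eWW; R -> Kd | ed; W -> Se | dd | eR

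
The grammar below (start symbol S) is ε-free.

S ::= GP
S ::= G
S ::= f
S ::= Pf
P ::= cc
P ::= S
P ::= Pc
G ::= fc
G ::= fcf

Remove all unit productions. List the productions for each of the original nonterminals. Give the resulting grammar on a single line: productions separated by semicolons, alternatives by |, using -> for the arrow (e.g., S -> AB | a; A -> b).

Unit productions: P->S, S->G.
Unit pairs (A ⇒* B via units): (P,G), (P,S), (S,G).
S: inherits non-unit rules of {G, S} → GP | Pf | f | fc | fcf.
G: inherits non-unit rules of {G} → fc | fcf.
P: inherits non-unit rules of {G, P, S} → GP | Pc | Pf | cc | f | fc | fcf.

S -> f | GP | Pf | fc | fcf; G -> fc | fcf; P -> f | GP | Pc | Pf | cc | fc | fcf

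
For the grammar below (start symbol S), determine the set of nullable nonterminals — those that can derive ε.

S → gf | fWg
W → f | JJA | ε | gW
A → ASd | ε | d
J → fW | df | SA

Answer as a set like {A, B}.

{A, W}

Directly nullable (have an ε-rule): {A, W}.
Not nullable: J, S — each has a terminal in every rule's right-hand side or depends on a non-nullable symbol.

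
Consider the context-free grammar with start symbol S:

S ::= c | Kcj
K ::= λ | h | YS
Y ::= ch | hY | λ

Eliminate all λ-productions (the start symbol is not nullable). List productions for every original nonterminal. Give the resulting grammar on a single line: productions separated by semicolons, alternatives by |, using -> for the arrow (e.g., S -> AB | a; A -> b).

Nullable set: {K, Y}.
S -> Kcj: K nullable, giving Kcj | cj.
Drop K -> λ.
K -> YS: Y nullable, giving S | YS.
Drop Y -> λ.
Y -> hY: Y nullable, giving h | hY.
Unchanged (no nullable symbols): S -> c; K -> h; Y -> ch.

S -> c | cj | Kcj; K -> S | h | YS; Y -> h | ch | hY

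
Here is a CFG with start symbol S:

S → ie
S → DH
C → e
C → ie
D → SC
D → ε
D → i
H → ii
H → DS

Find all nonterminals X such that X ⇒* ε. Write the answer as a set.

Directly nullable (have an ε-rule): {D}.
Not nullable: C, H, S — each has a terminal in every rule's right-hand side or depends on a non-nullable symbol.

{D}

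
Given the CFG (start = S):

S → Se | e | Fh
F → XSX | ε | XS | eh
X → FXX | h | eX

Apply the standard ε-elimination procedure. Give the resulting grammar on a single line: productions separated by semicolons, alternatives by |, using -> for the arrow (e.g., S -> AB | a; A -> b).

S -> e | h | Fh | Se; F -> XS | eh | XSX; X -> h | XX | eX | FXX

Nullable set: {F}.
S -> Fh: F nullable, giving Fh | h.
Drop F -> ε.
X -> FXX: F nullable, giving FXX | XX.
Unchanged (no nullable symbols): S -> Se; S -> e; F -> XS; F -> XSX; F -> eh; X -> eX; X -> h.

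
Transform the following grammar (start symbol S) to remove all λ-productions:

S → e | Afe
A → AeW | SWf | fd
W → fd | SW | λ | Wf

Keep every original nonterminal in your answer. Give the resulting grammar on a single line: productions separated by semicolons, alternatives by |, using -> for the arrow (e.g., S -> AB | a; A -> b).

Nullable set: {W}.
A -> AeW: W nullable, giving Ae | AeW.
A -> SWf: W nullable, giving SWf | Sf.
Drop W -> λ.
W -> SW: W nullable, giving S | SW.
W -> Wf: W nullable, giving Wf | f.
Unchanged (no nullable symbols): S -> Afe; S -> e; A -> fd; W -> fd.

S -> e | Afe; A -> Ae | Sf | fd | AeW | SWf; W -> S | f | SW | Wf | fd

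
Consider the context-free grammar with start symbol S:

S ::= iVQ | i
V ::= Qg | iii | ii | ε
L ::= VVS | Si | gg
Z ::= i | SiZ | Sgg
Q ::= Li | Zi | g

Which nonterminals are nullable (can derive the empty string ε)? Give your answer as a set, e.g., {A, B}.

Directly nullable (have an ε-rule): {V}.
Not nullable: L, Q, S, Z — each has a terminal in every rule's right-hand side or depends on a non-nullable symbol.

{V}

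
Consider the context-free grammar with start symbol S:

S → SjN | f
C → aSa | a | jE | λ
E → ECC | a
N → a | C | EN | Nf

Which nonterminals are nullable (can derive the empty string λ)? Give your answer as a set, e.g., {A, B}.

Directly nullable (have an ε-rule): {C}.
N is nullable via N -> C (every symbol on the right is already known nullable).
Not nullable: E, S — each has a terminal in every rule's right-hand side or depends on a non-nullable symbol.

{C, N}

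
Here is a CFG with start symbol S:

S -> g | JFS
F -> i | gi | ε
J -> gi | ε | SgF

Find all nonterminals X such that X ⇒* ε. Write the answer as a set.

Directly nullable (have an ε-rule): {F, J}.
Not nullable: S — each has a terminal in every rule's right-hand side or depends on a non-nullable symbol.

{F, J}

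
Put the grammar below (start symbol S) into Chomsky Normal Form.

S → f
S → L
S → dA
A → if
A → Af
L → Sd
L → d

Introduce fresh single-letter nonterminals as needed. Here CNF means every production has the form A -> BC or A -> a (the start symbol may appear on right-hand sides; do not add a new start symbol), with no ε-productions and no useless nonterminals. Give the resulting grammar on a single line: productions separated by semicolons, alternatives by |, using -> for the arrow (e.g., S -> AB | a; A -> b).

No ε-productions.
After unit-elimination: S -> d | f | Sd | dA; A -> Af | if; L -> d | Sd.
TERM: introduce D -> d, B -> f, C -> i and substitute in every rule of length ≥2.
Drop unreachable/unproductive: L.

S -> d | f | DA | SD; A -> AB | CB; B -> f; C -> i; D -> d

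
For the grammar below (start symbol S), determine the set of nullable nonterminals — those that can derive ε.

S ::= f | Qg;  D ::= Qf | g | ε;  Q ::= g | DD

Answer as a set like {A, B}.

{D, Q}

Directly nullable (have an ε-rule): {D}.
Q is nullable via Q -> DD (every symbol on the right is already known nullable).
Not nullable: S — each has a terminal in every rule's right-hand side or depends on a non-nullable symbol.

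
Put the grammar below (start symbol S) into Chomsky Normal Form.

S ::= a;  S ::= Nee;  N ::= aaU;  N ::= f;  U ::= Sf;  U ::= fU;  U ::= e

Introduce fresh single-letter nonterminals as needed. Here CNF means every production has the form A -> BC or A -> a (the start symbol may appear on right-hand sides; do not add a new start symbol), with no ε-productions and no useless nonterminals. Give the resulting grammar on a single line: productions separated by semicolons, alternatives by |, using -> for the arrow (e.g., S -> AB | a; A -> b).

No ε-productions.
No unit productions to eliminate.
TERM: introduce A -> a, B -> e, C -> f and substitute in every rule of length ≥2.
BIN: N -> AAU becomes N -> AD, D -> AU; S -> NBB becomes S -> NE, E -> BB.

S -> a | NE; A -> a; B -> e; C -> f; D -> AU; E -> BB; N -> f | AD; U -> e | CU | SC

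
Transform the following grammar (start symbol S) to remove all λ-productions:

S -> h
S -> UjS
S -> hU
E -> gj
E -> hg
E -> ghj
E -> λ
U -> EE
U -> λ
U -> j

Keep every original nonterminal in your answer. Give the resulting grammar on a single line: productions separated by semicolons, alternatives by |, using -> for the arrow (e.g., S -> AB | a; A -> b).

Nullable set: {E, U}.
S -> UjS: U nullable, giving UjS | jS.
S -> hU: U nullable, giving h | hU.
Drop E -> λ.
Drop U -> λ.
U -> EE: E, E nullable, giving E | EE.
Unchanged (no nullable symbols): S -> h; E -> ghj; E -> gj; E -> hg; U -> j.

S -> h | hU | jS | UjS; E -> gj | hg | ghj; U -> E | j | EE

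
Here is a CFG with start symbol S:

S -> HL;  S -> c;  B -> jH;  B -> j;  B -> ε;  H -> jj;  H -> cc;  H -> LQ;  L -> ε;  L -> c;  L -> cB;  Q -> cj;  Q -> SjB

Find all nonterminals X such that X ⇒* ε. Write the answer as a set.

{B, L}

Directly nullable (have an ε-rule): {B, L}.
Not nullable: H, Q, S — each has a terminal in every rule's right-hand side or depends on a non-nullable symbol.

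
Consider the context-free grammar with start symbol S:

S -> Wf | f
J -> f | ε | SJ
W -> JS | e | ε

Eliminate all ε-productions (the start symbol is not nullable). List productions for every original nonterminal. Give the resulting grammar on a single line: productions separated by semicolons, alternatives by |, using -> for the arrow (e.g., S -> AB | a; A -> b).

S -> f | Wf; J -> S | f | SJ; W -> S | e | JS

Nullable set: {J, W}.
S -> Wf: W nullable, giving Wf | f.
Drop J -> ε.
J -> SJ: J nullable, giving S | SJ.
Drop W -> ε.
W -> JS: J nullable, giving JS | S.
Unchanged (no nullable symbols): S -> f; J -> f; W -> e.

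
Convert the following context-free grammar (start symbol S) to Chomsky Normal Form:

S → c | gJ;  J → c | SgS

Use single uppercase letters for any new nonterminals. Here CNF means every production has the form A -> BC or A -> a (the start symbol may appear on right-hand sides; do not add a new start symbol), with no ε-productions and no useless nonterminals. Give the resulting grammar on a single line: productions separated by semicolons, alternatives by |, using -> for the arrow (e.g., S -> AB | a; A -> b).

No ε-productions.
No unit productions to eliminate.
TERM: introduce A -> g and substitute in every rule of length ≥2.
BIN: J -> SAS becomes J -> SB, B -> AS.

S -> c | AJ; A -> g; B -> AS; J -> c | SB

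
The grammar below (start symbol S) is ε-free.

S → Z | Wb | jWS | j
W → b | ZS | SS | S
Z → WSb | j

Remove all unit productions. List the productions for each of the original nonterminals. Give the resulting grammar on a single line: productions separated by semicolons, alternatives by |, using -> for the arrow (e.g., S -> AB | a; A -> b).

S -> j | Wb | WSb | jWS; W -> b | j | SS | Wb | ZS | WSb | jWS; Z -> j | WSb

Unit productions: S->Z, W->S.
Unit pairs (A ⇒* B via units): (S,Z), (W,S), (W,Z).
S: inherits non-unit rules of {S, Z} → WSb | Wb | j | jWS.
W: inherits non-unit rules of {S, W, Z} → SS | WSb | Wb | ZS | b | j | jWS.
Z: inherits non-unit rules of {Z} → WSb | j.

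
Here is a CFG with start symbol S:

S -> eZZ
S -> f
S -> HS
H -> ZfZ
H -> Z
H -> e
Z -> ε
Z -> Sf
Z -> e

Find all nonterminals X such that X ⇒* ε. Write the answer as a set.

{H, Z}

Directly nullable (have an ε-rule): {Z}.
H is nullable via H -> Z (every symbol on the right is already known nullable).
Not nullable: S — each has a terminal in every rule's right-hand side or depends on a non-nullable symbol.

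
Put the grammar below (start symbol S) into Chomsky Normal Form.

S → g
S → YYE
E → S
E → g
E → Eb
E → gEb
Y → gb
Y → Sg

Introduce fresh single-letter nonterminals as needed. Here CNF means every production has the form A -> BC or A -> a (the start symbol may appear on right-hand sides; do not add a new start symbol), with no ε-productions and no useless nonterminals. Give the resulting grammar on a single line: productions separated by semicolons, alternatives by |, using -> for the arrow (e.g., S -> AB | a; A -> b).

S -> g | YF; A -> b; B -> g; C -> EA; D -> YE; E -> g | BC | EA | YD; F -> YE; Y -> BA | SB

No ε-productions.
After unit-elimination: S -> g | YYE; E -> g | Eb | YYE | gEb; Y -> Sg | gb.
TERM: introduce A -> b, B -> g and substitute in every rule of length ≥2.
BIN: E -> BEA becomes E -> BC, C -> EA; E -> YYE becomes E -> YD, D -> YE; S -> YYE becomes S -> YF, F -> YE.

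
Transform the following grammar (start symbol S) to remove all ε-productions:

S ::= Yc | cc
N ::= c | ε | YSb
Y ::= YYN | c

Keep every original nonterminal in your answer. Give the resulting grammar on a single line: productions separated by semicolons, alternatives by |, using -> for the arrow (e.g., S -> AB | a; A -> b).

Nullable set: {N}.
Drop N -> ε.
Y -> YYN: N nullable, giving YY | YYN.
Unchanged (no nullable symbols): S -> Yc; S -> cc; N -> YSb; N -> c; Y -> c.

S -> Yc | cc; N -> c | YSb; Y -> c | YY | YYN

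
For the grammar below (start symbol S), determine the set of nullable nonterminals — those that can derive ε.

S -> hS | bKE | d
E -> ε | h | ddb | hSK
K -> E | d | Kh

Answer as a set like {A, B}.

Directly nullable (have an ε-rule): {E}.
K is nullable via K -> E (every symbol on the right is already known nullable).
Not nullable: S — each has a terminal in every rule's right-hand side or depends on a non-nullable symbol.

{E, K}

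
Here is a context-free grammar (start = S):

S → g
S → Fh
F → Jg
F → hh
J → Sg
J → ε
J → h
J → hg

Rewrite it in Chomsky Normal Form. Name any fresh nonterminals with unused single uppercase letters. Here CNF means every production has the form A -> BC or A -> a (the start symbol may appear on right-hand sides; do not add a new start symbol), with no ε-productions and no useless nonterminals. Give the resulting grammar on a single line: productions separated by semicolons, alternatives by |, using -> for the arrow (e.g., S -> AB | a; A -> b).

S -> g | FB; A -> g; B -> h; F -> g | BB | JA; J -> h | BA | SA

Nullable: {J}; after ε-elimination: S -> g | Fh; F -> g | Jg | hh; J -> h | Sg | hg.
No unit productions to eliminate.
TERM: introduce A -> g, B -> h and substitute in every rule of length ≥2.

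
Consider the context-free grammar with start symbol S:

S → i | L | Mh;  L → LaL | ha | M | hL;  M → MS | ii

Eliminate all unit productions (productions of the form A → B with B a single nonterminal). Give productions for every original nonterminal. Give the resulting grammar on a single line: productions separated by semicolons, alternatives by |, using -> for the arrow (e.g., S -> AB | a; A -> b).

Unit productions: L->M, S->L.
Unit pairs (A ⇒* B via units): (L,M), (S,L), (S,M).
S: inherits non-unit rules of {L, M, S} → LaL | MS | Mh | hL | ha | i | ii.
L: inherits non-unit rules of {L, M} → LaL | MS | hL | ha | ii.
M: inherits non-unit rules of {M} → MS | ii.

S -> i | MS | Mh | hL | ha | ii | LaL; L -> MS | hL | ha | ii | LaL; M -> MS | ii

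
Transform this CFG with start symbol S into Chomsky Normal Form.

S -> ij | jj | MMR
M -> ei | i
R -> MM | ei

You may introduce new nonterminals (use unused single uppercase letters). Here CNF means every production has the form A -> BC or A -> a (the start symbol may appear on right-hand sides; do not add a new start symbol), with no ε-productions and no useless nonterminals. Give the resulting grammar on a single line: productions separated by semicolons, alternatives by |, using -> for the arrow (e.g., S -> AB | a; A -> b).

S -> BC | CC | MD; A -> e; B -> i; C -> j; D -> MR; M -> i | AB; R -> AB | MM

No ε-productions.
No unit productions to eliminate.
TERM: introduce A -> e, B -> i, C -> j and substitute in every rule of length ≥2.
BIN: S -> MMR becomes S -> MD, D -> MR.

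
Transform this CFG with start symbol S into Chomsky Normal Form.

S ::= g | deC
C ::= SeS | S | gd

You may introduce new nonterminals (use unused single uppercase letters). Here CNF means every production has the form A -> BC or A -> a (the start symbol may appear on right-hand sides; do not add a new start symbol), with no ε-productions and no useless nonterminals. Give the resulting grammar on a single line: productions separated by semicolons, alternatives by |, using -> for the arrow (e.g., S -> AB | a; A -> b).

S -> g | BG; A -> e; B -> d; C -> g | BE | DB | SF; D -> g; E -> AC; F -> AS; G -> AC

No ε-productions.
After unit-elimination: S -> g | deC; C -> g | gd | SeS | deC.
TERM: introduce B -> d, A -> e, D -> g and substitute in every rule of length ≥2.
BIN: C -> BAC becomes C -> BE, E -> AC; C -> SAS becomes C -> SF, F -> AS; S -> BAC becomes S -> BG, G -> AC.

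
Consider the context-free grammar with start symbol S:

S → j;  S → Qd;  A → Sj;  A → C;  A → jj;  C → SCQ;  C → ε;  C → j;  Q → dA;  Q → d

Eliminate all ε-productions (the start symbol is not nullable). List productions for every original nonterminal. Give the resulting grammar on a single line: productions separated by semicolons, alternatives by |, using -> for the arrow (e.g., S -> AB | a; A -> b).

S -> j | Qd; A -> C | Sj | jj; C -> j | SQ | SCQ; Q -> d | dA

Nullable set: {A, C}.
A -> C: C nullable, giving C.
Drop C -> ε.
C -> SCQ: C nullable, giving SCQ | SQ.
Q -> dA: A nullable, giving d | dA.
Unchanged (no nullable symbols): S -> Qd; S -> j; A -> Sj; A -> jj; C -> j; Q -> d.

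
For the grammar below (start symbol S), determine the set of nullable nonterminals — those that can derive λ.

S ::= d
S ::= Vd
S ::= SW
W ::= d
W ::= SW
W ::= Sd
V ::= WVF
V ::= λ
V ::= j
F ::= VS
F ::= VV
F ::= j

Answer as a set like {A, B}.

{F, V}

Directly nullable (have an ε-rule): {V}.
F is nullable via F -> VV (every symbol on the right is already known nullable).
Not nullable: S, W — each has a terminal in every rule's right-hand side or depends on a non-nullable symbol.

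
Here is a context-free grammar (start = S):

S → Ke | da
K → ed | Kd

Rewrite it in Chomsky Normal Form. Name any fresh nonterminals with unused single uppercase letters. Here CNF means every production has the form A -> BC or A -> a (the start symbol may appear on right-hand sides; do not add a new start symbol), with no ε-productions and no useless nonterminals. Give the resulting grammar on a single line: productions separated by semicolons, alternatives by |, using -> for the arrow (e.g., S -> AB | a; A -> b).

No ε-productions.
No unit productions to eliminate.
TERM: introduce C -> a, A -> d, B -> e and substitute in every rule of length ≥2.

S -> AC | KB; A -> d; B -> e; C -> a; K -> BA | KA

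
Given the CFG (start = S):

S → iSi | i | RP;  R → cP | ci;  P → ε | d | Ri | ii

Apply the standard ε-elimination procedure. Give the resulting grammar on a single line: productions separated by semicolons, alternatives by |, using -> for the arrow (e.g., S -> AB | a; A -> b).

S -> R | i | RP | iSi; P -> d | Ri | ii; R -> c | cP | ci

Nullable set: {P}.
S -> RP: P nullable, giving R | RP.
Drop P -> ε.
R -> cP: P nullable, giving c | cP.
Unchanged (no nullable symbols): S -> i; S -> iSi; P -> Ri; P -> d; P -> ii; R -> ci.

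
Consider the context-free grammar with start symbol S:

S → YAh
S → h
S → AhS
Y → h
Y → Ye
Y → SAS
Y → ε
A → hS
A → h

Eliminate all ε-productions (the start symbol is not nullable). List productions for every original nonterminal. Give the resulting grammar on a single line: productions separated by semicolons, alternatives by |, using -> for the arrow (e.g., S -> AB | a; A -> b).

S -> h | Ah | AhS | YAh; A -> h | hS; Y -> e | h | Ye | SAS

Nullable set: {Y}.
S -> YAh: Y nullable, giving Ah | YAh.
Drop Y -> ε.
Y -> Ye: Y nullable, giving Ye | e.
Unchanged (no nullable symbols): S -> AhS; S -> h; A -> h; A -> hS; Y -> SAS; Y -> h.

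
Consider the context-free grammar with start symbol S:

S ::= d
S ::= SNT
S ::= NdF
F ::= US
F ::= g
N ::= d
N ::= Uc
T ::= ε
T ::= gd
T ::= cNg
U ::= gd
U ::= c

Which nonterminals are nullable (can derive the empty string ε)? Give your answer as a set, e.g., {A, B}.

Directly nullable (have an ε-rule): {T}.
Not nullable: F, N, S, U — each has a terminal in every rule's right-hand side or depends on a non-nullable symbol.

{T}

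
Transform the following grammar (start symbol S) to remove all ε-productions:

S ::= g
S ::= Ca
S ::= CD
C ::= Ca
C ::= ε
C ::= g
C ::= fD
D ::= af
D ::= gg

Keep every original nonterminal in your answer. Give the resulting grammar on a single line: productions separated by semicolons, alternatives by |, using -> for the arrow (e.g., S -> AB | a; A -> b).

S -> D | a | g | CD | Ca; C -> a | g | Ca | fD; D -> af | gg

Nullable set: {C}.
S -> CD: C nullable, giving CD | D.
S -> Ca: C nullable, giving Ca | a.
Drop C -> ε.
C -> Ca: C nullable, giving Ca | a.
Unchanged (no nullable symbols): S -> g; C -> fD; C -> g; D -> af; D -> gg.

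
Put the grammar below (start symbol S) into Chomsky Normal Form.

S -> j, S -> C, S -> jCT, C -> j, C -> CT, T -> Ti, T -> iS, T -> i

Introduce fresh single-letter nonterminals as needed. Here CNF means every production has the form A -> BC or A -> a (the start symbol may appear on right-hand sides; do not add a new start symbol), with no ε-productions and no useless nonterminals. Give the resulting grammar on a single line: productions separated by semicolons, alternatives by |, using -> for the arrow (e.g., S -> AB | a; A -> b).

No ε-productions.
After unit-elimination: S -> j | CT | jCT; C -> j | CT; T -> i | Ti | iS.
TERM: introduce B -> i, A -> j and substitute in every rule of length ≥2.
BIN: S -> ACT becomes S -> AD, D -> CT.

S -> j | AD | CT; A -> j; B -> i; C -> j | CT; D -> CT; T -> i | BS | TB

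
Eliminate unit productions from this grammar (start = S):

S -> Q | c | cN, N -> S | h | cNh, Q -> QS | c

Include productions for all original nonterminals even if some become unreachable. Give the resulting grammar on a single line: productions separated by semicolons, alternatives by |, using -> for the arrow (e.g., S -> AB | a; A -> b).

S -> c | QS | cN; N -> c | h | QS | cN | cNh; Q -> c | QS

Unit productions: N->S, S->Q.
Unit pairs (A ⇒* B via units): (N,Q), (N,S), (S,Q).
S: inherits non-unit rules of {Q, S} → QS | c | cN.
N: inherits non-unit rules of {N, Q, S} → QS | c | cN | cNh | h.
Q: inherits non-unit rules of {Q} → QS | c.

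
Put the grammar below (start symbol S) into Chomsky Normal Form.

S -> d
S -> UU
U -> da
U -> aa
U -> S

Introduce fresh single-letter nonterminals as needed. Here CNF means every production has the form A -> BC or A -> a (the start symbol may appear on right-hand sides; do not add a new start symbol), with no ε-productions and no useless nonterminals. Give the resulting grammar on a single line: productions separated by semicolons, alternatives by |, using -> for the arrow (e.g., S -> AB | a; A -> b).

No ε-productions.
After unit-elimination: S -> d | UU; U -> d | UU | aa | da.
TERM: introduce A -> a, B -> d and substitute in every rule of length ≥2.

S -> d | UU; A -> a; B -> d; U -> d | AA | BA | UU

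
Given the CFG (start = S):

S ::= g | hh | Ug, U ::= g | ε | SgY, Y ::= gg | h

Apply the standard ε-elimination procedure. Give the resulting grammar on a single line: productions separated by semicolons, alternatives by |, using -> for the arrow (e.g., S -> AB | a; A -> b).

Nullable set: {U}.
S -> Ug: U nullable, giving Ug | g.
Drop U -> ε.
Unchanged (no nullable symbols): S -> g; S -> hh; U -> SgY; U -> g; Y -> gg; Y -> h.

S -> g | Ug | hh; U -> g | SgY; Y -> h | gg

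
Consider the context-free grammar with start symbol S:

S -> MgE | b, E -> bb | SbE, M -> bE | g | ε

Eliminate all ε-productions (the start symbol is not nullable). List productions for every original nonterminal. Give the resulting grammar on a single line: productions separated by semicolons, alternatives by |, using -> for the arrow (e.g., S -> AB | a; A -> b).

S -> b | gE | MgE; E -> bb | SbE; M -> g | bE

Nullable set: {M}.
S -> MgE: M nullable, giving MgE | gE.
Drop M -> ε.
Unchanged (no nullable symbols): S -> b; E -> SbE; E -> bb; M -> bE; M -> g.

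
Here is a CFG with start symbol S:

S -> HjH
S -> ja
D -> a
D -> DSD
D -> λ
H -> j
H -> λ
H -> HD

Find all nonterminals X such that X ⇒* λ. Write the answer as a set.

{D, H}

Directly nullable (have an ε-rule): {D, H}.
Not nullable: S — each has a terminal in every rule's right-hand side or depends on a non-nullable symbol.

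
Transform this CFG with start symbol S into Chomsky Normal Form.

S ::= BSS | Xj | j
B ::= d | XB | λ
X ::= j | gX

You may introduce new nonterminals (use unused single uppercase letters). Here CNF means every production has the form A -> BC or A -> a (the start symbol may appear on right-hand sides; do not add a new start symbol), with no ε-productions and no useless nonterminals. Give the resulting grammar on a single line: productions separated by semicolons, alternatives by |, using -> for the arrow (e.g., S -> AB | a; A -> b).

S -> j | BD | SS | XC; A -> g; B -> d | j | AX | XB; C -> j; D -> SS; X -> j | AX

Nullable: {B}; after ε-elimination: S -> j | SS | Xj | BSS; B -> X | d | XB; X -> j | gX.
After unit-elimination: S -> j | SS | Xj | BSS; B -> d | j | XB | gX; X -> j | gX.
TERM: introduce A -> g, C -> j and substitute in every rule of length ≥2.
BIN: S -> BSS becomes S -> BD, D -> SS.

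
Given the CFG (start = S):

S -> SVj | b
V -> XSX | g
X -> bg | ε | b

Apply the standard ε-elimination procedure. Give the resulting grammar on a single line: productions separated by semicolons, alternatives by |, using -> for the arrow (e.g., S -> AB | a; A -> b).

S -> b | SVj; V -> S | g | SX | XS | XSX; X -> b | bg

Nullable set: {X}.
V -> XSX: X, X nullable, giving S | SX | XS | XSX.
Drop X -> ε.
Unchanged (no nullable symbols): S -> SVj; S -> b; V -> g; X -> b; X -> bg.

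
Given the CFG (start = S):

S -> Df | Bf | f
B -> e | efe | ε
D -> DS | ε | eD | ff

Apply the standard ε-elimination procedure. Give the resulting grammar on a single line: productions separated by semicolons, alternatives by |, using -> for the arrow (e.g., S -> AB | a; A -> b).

S -> f | Bf | Df; B -> e | efe; D -> S | e | DS | eD | ff

Nullable set: {B, D}.
S -> Bf: B nullable, giving Bf | f.
S -> Df: D nullable, giving Df | f.
Drop B -> ε.
Drop D -> ε.
D -> DS: D nullable, giving DS | S.
D -> eD: D nullable, giving e | eD.
Unchanged (no nullable symbols): S -> f; B -> e; B -> efe; D -> ff.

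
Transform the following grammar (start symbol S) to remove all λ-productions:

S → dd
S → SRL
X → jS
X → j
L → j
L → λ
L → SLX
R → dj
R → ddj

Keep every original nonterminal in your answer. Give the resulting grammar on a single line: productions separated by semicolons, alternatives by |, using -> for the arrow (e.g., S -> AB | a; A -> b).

Nullable set: {L}.
S -> SRL: L nullable, giving SR | SRL.
Drop L -> λ.
L -> SLX: L nullable, giving SLX | SX.
Unchanged (no nullable symbols): S -> dd; L -> j; R -> ddj; R -> dj; X -> j; X -> jS.

S -> SR | dd | SRL; L -> j | SX | SLX; R -> dj | ddj; X -> j | jS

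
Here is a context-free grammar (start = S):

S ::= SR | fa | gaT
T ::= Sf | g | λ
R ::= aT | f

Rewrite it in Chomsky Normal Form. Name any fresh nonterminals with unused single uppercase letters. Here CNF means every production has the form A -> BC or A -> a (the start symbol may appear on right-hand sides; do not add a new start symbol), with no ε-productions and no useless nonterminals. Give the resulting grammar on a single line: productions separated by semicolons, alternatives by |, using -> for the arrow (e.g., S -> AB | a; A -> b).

S -> BA | CA | CD | SR; A -> a; B -> f; C -> g; D -> AT; R -> a | f | AT; T -> g | SB

Nullable: {T}; after ε-elimination: S -> SR | fa | ga | gaT; R -> a | f | aT; T -> g | Sf.
No unit productions to eliminate.
TERM: introduce A -> a, B -> f, C -> g and substitute in every rule of length ≥2.
BIN: S -> CAT becomes S -> CD, D -> AT.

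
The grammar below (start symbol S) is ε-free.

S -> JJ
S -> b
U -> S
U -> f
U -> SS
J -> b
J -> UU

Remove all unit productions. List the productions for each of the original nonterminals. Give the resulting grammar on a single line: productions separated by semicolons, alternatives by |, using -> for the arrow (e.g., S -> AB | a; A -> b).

S -> b | JJ; J -> b | UU; U -> b | f | JJ | SS

Unit productions: U->S.
Unit pairs (A ⇒* B via units): (U,S).
S: inherits non-unit rules of {S} → JJ | b.
J: inherits non-unit rules of {J} → UU | b.
U: inherits non-unit rules of {S, U} → JJ | SS | b | f.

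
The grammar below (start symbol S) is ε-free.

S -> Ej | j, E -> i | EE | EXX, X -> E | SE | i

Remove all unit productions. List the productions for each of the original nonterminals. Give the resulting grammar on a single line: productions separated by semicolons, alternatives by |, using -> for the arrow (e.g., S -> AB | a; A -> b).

S -> j | Ej; E -> i | EE | EXX; X -> i | EE | SE | EXX

Unit productions: X->E.
Unit pairs (A ⇒* B via units): (X,E).
S: inherits non-unit rules of {S} → Ej | j.
E: inherits non-unit rules of {E} → EE | EXX | i.
X: inherits non-unit rules of {E, X} → EE | EXX | SE | i.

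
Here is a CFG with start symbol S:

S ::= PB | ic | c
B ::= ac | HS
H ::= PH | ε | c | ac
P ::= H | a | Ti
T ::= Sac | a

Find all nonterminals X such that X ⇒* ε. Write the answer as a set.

{H, P}

Directly nullable (have an ε-rule): {H}.
P is nullable via P -> H (every symbol on the right is already known nullable).
Not nullable: B, S, T — each has a terminal in every rule's right-hand side or depends on a non-nullable symbol.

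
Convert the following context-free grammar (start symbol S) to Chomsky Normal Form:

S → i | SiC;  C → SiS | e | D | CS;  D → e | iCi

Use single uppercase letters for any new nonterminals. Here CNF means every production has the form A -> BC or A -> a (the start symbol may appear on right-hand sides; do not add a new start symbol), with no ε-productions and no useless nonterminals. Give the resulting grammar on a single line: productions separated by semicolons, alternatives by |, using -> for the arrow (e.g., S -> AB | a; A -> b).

No ε-productions.
After unit-elimination: S -> i | SiC; C -> e | CS | SiS | iCi; D -> e | iCi.
TERM: introduce A -> i and substitute in every rule of length ≥2.
BIN: C -> ACA becomes C -> AB, B -> CA; C -> SAS becomes C -> SE, E -> AS; D -> ACA becomes D -> AF, F -> CA; S -> SAC becomes S -> SG, G -> AC.
Drop unreachable/unproductive: D.

S -> i | SG; A -> i; B -> CA; C -> e | AB | CS | SE; E -> AS; G -> AC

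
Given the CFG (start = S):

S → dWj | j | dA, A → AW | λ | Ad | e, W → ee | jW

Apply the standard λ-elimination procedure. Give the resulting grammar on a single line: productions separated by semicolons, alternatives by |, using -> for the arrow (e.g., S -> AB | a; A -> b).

Nullable set: {A}.
S -> dA: A nullable, giving d | dA.
Drop A -> λ.
A -> AW: A nullable, giving AW | W.
A -> Ad: A nullable, giving Ad | d.
Unchanged (no nullable symbols): S -> dWj; S -> j; A -> e; W -> ee; W -> jW.

S -> d | j | dA | dWj; A -> W | d | e | AW | Ad; W -> ee | jW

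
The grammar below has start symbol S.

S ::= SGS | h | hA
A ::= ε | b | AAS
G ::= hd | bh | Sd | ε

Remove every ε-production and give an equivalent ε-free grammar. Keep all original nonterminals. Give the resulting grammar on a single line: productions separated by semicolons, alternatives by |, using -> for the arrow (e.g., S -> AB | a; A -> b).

Nullable set: {A, G}.
S -> SGS: G nullable, giving SGS | SS.
S -> hA: A nullable, giving h | hA.
Drop A -> ε.
A -> AAS: A, A nullable, giving AAS | AS | S.
Drop G -> ε.
Unchanged (no nullable symbols): S -> h; A -> b; G -> Sd; G -> bh; G -> hd.

S -> h | SS | hA | SGS; A -> S | b | AS | AAS; G -> Sd | bh | hd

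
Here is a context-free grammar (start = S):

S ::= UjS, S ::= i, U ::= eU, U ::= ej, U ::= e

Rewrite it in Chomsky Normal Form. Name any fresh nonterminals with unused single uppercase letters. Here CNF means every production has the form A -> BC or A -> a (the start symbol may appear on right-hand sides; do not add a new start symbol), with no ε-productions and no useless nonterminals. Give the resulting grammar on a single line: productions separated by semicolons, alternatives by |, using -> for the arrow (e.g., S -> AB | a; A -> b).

No ε-productions.
No unit productions to eliminate.
TERM: introduce B -> e, A -> j and substitute in every rule of length ≥2.
BIN: S -> UAS becomes S -> UC, C -> AS.

S -> i | UC; A -> j; B -> e; C -> AS; U -> e | BA | BU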